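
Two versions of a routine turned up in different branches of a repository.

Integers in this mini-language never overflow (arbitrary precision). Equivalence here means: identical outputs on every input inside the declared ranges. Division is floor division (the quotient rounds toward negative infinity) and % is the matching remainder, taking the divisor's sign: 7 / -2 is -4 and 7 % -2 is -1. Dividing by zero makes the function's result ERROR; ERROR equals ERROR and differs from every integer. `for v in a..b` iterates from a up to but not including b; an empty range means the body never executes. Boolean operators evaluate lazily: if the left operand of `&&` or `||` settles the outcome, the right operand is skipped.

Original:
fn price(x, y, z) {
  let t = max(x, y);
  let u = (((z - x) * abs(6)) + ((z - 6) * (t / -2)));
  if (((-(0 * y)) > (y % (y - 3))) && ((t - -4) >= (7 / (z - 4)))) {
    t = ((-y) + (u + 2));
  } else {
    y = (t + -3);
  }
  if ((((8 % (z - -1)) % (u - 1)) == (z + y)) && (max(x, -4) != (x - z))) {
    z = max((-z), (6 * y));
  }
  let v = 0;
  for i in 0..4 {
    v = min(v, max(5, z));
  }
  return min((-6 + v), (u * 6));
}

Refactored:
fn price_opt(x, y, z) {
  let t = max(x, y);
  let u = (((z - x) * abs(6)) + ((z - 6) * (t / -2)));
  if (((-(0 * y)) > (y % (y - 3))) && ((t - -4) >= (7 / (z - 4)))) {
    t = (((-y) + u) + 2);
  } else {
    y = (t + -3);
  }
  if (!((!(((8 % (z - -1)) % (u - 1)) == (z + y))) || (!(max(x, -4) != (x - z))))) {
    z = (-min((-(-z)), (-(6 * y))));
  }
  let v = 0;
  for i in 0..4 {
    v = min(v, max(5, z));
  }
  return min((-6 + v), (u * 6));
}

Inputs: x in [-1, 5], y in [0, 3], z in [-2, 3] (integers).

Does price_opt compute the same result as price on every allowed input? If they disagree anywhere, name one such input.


The two versions differ — the changes include min/max/abs usage differs, and boolean connective usage differs.
One worked example (x=5, y=1, z=-2) — price: t becomes 5; next u becomes -18; next (((-(0 * y)) > (y % (y - 3))) && ((t - -4) >= (7 / (z - 4)))) evaluates to true; next t becomes -17; next ((((8 % (z - -1)) % (u - 1)) == (z + y)) && (max(x, -4) != (x - z))) evaluates to false; next v becomes 0; next at i=0:; next v becomes 0; next at i=1:; next v becomes 0; next at i=2:; next v becomes 0; next at i=3:; next v becomes 0; next final value -108; price_opt: t becomes 5; next u becomes -18; next (((-(0 * y)) > (y % (y - 3))) && ((t - -4) >= (7 / (z - 4)))) evaluates to true; next t becomes -17; next (!((!(((8 % (z - -1)) % (u - 1)) == (z + y))) || (!(max(x, -4) != (x - z))))) evaluates to false; next v becomes 0; next at i=0:; next v becomes 0; next at i=1:; next v becomes 0; next at i=2:; next v becomes 0; next at i=3:; next v becomes 0; next final value -108; agreement on -108.
Checked all 168 inputs in the declared domain: the outputs agree on every one.
verdict: equivalent


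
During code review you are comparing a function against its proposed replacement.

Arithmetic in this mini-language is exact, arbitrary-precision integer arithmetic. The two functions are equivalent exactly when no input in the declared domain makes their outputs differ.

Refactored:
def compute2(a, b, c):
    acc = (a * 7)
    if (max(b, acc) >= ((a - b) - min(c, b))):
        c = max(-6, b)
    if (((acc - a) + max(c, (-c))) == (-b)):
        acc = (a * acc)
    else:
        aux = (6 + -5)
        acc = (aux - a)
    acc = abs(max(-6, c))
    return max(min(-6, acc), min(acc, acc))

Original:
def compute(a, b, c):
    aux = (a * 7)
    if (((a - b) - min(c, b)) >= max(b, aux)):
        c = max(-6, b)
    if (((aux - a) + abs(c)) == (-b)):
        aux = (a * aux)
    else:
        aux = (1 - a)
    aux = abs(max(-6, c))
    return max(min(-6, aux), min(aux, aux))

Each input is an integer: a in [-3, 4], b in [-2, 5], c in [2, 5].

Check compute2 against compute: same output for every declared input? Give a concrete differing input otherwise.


The rewrite breaks on a=-3, b=-2, c=3, where the results are 2 and 3.
compute: aux=-21, then (((a - b) - min(c, b)) >= max(b, aux)) is true, then c=-2, then (((aux - a) + abs(c)) == (-b)) is false, then aux=4, then aux=2, then returns 2
compute2: acc=-21, then (max(b, acc) >= ((a - b) - min(c, b))) is false, then (((acc - a) + max(c, (-c))) == (-b)) is false, then aux=1, then acc=4, then acc=3, then returns 3
verdict: not equivalent; witness: a=-3, b=-2, c=3


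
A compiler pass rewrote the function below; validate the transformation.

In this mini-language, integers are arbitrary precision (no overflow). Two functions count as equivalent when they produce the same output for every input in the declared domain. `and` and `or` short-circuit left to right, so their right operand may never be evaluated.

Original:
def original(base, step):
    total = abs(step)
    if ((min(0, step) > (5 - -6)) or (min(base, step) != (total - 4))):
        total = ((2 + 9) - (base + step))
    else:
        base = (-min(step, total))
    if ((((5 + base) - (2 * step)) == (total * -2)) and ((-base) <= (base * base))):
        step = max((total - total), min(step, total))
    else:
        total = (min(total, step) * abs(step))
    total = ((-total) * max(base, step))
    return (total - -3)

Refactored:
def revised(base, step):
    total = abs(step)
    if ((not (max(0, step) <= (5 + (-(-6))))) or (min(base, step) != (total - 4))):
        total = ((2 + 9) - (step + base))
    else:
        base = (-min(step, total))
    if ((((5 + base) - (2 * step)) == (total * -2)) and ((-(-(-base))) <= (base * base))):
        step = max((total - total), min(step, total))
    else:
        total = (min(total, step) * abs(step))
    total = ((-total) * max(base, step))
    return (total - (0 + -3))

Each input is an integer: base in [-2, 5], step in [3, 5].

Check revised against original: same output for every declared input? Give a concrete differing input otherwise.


Equivalent. The suspicious edit (`min(0, step)` became `max(0, step)`) never changes the result for any input inside the declared domain.
An exhaustive pass over the 24 declared inputs shows identical outputs.
One worked example (base=3, step=4) — original: total = 4; ((min(0, step) > (5 - -6)) or (min(base, step) != (total - 4))) -> true; total = 4; ((((5 + base) - (2 * step)) == (total * -2)) and ((-base) <= (base * base))) -> false; total = 16; total = -64; return -61; revised: total = 4; ((not (max(0, step) <= (5 + (-(-6))))) or (min(base, step) != (total - 4))) -> true; total = 4; ((((5 + base) - (2 * step)) == (total * -2)) and ((-(-(-base))) <= (base * base))) -> false; total = 16; total = -64; return -61; agreement on -61.
verdict: equivalent


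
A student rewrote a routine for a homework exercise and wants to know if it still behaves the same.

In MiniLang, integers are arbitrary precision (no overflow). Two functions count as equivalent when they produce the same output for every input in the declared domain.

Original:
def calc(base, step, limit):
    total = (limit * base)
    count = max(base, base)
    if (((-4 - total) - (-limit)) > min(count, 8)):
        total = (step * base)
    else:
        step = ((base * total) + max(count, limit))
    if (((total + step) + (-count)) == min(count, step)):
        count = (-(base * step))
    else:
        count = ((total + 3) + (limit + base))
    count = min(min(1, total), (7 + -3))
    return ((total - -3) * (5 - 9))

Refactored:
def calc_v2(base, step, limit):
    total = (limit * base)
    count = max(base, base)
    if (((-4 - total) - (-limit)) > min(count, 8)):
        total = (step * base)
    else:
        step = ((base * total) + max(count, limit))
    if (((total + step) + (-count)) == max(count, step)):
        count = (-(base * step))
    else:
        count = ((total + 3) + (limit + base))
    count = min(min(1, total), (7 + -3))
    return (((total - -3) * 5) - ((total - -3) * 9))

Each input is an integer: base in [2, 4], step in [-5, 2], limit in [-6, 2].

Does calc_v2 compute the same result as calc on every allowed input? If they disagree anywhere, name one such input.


The edit looks behavioral (`min(count, step)` became `max(count, step)`), but over these ranges it never changes the outcome.
As a probe, take base=4, step=-3, limit=-1: calc runs total = -4; count = 4; (((-4 - total) - (-limit)) > min(count, 8)) -> false; step = -12; (((total + step) + (-count)) == min(count, step)) -> false; count = 2; count = -4; return 4; calc_v2 runs total = -4; count = 4; (((-4 - total) - (-limit)) > min(count, 8)) -> false; step = -12; (((total + step) + (-count)) == max(count, step)) -> false; count = 2; count = -4; return 4; both end at 4.
An exhaustive pass over the 216 declared inputs shows identical outputs.
verdict: equivalent


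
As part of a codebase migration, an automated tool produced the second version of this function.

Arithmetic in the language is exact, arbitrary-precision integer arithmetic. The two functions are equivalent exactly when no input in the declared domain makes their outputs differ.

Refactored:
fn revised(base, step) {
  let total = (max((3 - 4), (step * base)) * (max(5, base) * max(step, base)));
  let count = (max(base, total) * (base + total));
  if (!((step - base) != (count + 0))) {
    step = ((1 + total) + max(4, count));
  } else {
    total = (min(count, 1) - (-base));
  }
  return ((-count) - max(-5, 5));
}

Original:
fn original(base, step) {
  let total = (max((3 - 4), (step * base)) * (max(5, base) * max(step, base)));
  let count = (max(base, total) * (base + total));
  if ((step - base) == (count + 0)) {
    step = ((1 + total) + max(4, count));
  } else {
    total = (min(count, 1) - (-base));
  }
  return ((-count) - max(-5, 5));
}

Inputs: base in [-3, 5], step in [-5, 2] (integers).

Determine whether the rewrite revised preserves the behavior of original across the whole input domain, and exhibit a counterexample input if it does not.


The two are interchangeable: boolean connective usage differs, plus comparison usage differs, and every declared input agrees.
Spot check at base=-3, step=-4 — original: total=-180, then count=549, then ((step - base) == (count + 0)) is false, then total=-2, then returns -554. revised: total=-180, then count=549, then (!((step - base) != (count + 0))) is false, then total=-2, then returns -554. Both give -554.
An exhaustive pass over the 72 declared inputs shows identical outputs.
verdict: equivalent


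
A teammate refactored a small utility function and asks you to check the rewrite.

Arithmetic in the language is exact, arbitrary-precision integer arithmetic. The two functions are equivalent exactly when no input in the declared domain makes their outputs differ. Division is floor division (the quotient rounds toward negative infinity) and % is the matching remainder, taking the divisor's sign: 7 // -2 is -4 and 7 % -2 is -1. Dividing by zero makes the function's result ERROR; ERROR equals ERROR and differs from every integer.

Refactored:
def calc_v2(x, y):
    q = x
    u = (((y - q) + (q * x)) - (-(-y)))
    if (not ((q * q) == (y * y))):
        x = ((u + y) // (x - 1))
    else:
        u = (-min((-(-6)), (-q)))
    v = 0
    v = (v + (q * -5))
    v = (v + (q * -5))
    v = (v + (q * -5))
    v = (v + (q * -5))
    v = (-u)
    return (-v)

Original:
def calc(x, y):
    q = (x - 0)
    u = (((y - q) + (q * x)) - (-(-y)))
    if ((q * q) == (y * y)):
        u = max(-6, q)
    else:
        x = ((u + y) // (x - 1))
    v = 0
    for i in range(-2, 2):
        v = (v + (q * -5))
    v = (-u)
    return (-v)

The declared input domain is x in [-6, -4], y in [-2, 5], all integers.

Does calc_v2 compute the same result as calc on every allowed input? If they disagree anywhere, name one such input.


This is a faithful refactor — arithmetic usage differs; also local variable names differ; also statement counts differ; also loop structure differs; also min/max/abs usage differs; also constant usage differs; also boolean connective usage differs, but the computed results match everywhere.
Tracing x=-6, y=2: calc: q = -6; u = 42; ((q * q) == (y * y)) -> false; x = -7; v = 0; [i=-2]; v = 30; [i=-1]; v = 60; [i=0]; v = 90; [i=1]; v = 120; v = -42; return 42 | calc_v2: q = -6; u = 42; (not ((q * q) == (y * y))) -> true; x = -7; v = 0; v = 30; v = 60; v = 90; v = 120; v = -42; return 42 — matching result 42.
An exhaustive pass over the 24 declared inputs shows identical outputs.
verdict: equivalent


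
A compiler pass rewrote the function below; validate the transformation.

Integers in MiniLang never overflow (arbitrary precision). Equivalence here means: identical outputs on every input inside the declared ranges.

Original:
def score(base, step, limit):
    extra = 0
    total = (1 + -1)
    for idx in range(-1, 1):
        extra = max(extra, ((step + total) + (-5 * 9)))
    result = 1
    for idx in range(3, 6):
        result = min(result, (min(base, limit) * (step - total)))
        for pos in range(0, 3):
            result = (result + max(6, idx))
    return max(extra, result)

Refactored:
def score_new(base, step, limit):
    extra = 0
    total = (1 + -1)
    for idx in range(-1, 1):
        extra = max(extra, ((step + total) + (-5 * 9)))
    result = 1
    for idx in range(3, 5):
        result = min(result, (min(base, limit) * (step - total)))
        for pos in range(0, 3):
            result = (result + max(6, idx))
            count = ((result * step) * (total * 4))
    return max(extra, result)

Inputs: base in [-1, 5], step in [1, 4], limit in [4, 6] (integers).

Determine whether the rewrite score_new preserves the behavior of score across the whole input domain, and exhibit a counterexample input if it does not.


base=5, step=4, limit=5 yields 38 from score but 37 from score_new.
verdict: not equivalent; witness: base=5, step=4, limit=5


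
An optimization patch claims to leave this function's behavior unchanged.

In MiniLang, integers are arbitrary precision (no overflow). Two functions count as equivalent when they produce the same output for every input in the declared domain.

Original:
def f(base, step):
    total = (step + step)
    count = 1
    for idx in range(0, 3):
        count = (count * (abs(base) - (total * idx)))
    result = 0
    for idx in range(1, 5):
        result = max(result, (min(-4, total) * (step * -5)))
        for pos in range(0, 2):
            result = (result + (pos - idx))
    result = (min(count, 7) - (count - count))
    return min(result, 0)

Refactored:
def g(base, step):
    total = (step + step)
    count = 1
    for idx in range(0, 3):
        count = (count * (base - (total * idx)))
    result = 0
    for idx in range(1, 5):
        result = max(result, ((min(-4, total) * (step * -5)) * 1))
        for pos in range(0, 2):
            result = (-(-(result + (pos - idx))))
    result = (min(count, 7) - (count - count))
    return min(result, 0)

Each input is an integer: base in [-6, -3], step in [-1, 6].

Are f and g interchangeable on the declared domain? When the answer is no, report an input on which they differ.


Consider the input base=-6, step=-1.
f: total becomes -2; next count becomes 1; next at idx=0:; next count becomes 6; next at idx=1:; next count becomes 48; next at idx=2:; next count becomes 480; next result becomes 0; next at idx=1:; next result becomes 0; next at pos=0:; next result becomes -1; next at pos=1:; next result becomes -1; next at idx=2:; next result becomes -1; next at pos=0:; next result becomes -3; next at pos=1:; next result becomes -4; next at idx=3:; next result becomes -4; next at pos=0:; next result becomes -7; next at pos=1:; next result becomes -9; next at idx=4:; next result becomes -9; next at pos=0:; next result becomes -13; next at pos=1:; next result becomes -16; next result becomes 7; next final value 0
g: total becomes -2; next count becomes 1; next at idx=0:; next count becomes -6; next at idx=1:; next count becomes 24; next at idx=2:; next count becomes -48; next result becomes 0; next at idx=1:; next result becomes 0; next at pos=0:; next result becomes -1; next at pos=1:; next result becomes -1; next at idx=2:; next result becomes -1; next at pos=0:; next result becomes -3; next at pos=1:; next result becomes -4; next at idx=3:; next result becomes -4; next at pos=0:; next result becomes -7; next at pos=1:; next result becomes -9; next at idx=4:; next result becomes -9; next at pos=0:; next result becomes -13; next at pos=1:; next result becomes -16; next result becomes -48; next final value -48
0 != -48, so the rewrite changes behavior.
verdict: not equivalent; witness: base=-6, step=-1


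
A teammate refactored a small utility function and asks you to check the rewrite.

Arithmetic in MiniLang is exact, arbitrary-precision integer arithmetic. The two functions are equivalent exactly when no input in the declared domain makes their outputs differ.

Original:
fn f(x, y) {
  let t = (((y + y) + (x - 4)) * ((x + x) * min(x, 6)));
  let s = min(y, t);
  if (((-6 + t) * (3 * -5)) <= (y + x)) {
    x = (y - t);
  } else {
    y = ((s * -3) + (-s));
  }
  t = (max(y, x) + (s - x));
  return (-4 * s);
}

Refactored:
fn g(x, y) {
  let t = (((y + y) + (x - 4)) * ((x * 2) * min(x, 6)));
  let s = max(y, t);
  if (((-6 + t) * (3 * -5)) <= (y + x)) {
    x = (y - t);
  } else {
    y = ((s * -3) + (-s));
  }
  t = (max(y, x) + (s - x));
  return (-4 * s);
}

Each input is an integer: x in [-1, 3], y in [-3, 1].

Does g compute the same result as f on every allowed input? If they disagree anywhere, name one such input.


Run the pair on x=-1, y=-3.
f: t := -22 | s := -22 | (((-6 + t) * (3 * -5)) <= (y + x)): false | y := 88 | t := 67 | result 88
g: t := -22 | s := -3 | (((-6 + t) * (3 * -5)) <= (y + x)): false | y := 12 | t := 10 | result 12
88 and 12 differ, so these are not the same function on this domain.
verdict: not equivalent; witness: x=-1, y=-3


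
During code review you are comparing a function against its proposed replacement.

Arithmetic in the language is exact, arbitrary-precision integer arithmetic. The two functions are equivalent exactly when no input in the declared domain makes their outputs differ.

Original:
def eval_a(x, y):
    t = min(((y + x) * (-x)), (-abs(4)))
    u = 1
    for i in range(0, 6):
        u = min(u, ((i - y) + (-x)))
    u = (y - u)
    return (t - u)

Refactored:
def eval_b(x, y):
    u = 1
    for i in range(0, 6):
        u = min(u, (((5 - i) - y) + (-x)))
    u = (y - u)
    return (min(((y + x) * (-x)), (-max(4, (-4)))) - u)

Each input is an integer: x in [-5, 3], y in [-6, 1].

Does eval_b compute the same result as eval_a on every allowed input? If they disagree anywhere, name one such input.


Comparing the listings, the differences include: constant usage differs; also arithmetic usage differs; also local variable names differ; also statement counts differ; also min/max/abs usage differs.
Tracing x=0, y=-6: eval_a: t = -4; u = 1; [i=0]; u = 1; [i=1]; u = 1; [i=2]; u = 1; [i=3]; u = 1; [i=4]; u = 1; [i=5]; u = 1; u = -7; return 3 | eval_b: u = 1; [i=0]; u = 1; [i=1]; u = 1; [i=2]; u = 1; [i=3]; u = 1; [i=4]; u = 1; [i=5]; u = 1; u = -7; return 3 — matching result 3.
Checked all 72 inputs in the declared domain: the outputs agree on every one.
verdict: equivalent


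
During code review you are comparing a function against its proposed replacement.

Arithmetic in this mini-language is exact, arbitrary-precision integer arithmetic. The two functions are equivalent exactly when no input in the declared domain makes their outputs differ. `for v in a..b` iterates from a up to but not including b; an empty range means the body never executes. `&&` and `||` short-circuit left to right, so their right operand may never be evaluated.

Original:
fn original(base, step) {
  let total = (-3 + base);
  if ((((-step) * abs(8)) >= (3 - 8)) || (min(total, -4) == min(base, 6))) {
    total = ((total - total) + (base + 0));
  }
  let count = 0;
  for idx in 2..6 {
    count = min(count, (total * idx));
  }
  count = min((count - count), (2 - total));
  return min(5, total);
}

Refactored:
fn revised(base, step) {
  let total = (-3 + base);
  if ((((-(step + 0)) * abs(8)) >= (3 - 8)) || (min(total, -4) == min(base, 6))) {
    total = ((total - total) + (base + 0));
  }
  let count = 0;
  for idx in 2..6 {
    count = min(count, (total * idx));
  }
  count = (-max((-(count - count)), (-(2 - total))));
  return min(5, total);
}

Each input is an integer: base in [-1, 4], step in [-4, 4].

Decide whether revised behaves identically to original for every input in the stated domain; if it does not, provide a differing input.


The two versions differ — the changes include constant usage differs; also arithmetic usage differs; also min/max/abs usage differs.
One worked example (base=1, step=-2) — original: total becomes -2; next ((((-step) * abs(8)) >= (3 - 8)) || (min(total, -4) == min(base, 6))) evaluates to true; next total becomes 1; next count becomes 0; next at idx=2:; next count becomes 0; next at idx=3:; next count becomes 0; next at idx=4:; next count becomes 0; next at idx=5:; next count becomes 0; next count becomes 0; next final value 1; revised: total becomes -2; next ((((-(step + 0)) * abs(8)) >= (3 - 8)) || (min(total, -4) == min(base, 6))) evaluates to true; next total becomes 1; next count becomes 0; next at idx=2:; next count becomes 0; next at idx=3:; next count becomes 0; next at idx=4:; next count becomes 0; next at idx=5:; next count becomes 0; next count becomes 0; next final value 1; agreement on 1.
Checked all 54 inputs in the declared domain: the outputs agree on every one.
verdict: equivalent


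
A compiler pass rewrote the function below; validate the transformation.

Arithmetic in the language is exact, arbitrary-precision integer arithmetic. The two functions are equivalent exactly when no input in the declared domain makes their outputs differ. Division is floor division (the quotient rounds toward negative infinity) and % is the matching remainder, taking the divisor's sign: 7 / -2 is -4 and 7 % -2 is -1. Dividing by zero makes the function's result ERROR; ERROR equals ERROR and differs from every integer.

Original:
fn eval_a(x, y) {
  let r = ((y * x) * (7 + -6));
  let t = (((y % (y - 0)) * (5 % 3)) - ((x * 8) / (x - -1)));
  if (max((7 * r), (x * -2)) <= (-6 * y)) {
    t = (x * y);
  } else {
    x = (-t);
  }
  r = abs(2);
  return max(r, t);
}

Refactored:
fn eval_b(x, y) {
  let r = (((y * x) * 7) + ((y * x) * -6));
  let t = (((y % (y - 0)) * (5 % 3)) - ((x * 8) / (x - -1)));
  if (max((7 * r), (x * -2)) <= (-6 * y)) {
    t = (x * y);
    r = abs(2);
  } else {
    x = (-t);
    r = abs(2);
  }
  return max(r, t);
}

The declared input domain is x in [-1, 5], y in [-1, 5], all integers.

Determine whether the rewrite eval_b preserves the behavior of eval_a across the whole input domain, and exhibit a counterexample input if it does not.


The two are interchangeable: constant usage differs, plus arithmetic usage differs, plus min/max/abs usage differs, plus statement counts differ, and every declared input agrees.
Tracing x=-1, y=2: eval_a: r := -2 | divide-by-zero, output ERROR | eval_b: r := -2 | divide-by-zero, output ERROR — matching result ERROR.
An exhaustive pass over the 49 declared inputs shows identical outputs.
verdict: equivalent


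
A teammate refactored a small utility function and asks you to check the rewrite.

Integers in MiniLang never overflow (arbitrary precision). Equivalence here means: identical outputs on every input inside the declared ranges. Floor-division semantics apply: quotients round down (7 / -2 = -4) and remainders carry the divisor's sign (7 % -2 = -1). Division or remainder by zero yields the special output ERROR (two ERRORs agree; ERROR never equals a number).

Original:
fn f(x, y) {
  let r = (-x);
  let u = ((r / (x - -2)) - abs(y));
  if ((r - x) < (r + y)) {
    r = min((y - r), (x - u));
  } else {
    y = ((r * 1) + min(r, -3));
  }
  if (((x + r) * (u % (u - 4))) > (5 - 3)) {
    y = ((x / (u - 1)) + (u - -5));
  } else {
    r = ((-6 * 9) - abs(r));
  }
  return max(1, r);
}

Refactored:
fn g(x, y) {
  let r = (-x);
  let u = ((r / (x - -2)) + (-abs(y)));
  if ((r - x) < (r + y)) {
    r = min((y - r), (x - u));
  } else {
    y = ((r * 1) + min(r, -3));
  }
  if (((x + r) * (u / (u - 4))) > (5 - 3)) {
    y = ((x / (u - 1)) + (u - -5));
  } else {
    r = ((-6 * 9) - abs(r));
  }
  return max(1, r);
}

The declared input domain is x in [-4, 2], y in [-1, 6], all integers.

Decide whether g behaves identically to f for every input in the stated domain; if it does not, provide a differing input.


On input x=-4, y=6, f returns 2 while g returns 1.
verdict: not equivalent; witness: x=-4, y=6


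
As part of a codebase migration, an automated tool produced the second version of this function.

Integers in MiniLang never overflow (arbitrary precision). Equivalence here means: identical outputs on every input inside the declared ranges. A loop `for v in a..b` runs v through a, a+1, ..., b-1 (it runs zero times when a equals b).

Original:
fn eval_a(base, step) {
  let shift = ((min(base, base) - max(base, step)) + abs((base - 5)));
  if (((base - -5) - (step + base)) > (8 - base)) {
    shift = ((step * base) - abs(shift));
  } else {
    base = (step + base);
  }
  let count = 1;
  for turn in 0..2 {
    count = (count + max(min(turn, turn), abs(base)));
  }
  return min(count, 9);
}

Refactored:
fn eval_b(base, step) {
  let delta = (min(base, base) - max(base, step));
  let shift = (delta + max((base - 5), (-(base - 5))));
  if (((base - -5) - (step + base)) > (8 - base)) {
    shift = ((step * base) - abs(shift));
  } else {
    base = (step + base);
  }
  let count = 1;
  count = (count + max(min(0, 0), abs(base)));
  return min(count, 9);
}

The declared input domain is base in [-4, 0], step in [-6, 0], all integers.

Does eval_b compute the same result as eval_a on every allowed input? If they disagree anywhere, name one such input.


On input base=-4, step=-3, eval_a returns 9 while eval_b returns 8.
verdict: not equivalent; witness: base=-4, step=-3


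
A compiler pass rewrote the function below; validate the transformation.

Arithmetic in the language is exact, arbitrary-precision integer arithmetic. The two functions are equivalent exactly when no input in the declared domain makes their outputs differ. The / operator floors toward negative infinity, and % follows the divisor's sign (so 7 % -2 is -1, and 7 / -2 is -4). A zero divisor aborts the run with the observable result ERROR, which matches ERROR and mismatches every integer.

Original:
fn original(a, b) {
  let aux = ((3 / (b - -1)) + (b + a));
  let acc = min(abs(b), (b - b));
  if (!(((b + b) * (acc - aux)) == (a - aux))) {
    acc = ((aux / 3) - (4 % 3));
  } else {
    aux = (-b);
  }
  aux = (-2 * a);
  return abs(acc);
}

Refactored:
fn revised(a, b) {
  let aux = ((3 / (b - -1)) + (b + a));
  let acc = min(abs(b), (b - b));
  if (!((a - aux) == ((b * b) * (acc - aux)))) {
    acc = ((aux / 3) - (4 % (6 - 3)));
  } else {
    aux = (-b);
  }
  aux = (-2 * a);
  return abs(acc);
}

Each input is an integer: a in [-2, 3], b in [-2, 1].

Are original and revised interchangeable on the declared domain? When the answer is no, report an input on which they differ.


Run the pair on a=-1, b=1.
original: aux = 1; acc = 0; (!(((b + b) * (acc - aux)) == (a - aux))) -> false; aux = -1; aux = 2; return 0
revised: aux = 1; acc = 0; (!((a - aux) == ((b * b) * (acc - aux)))) -> true; acc = -1; aux = 2; return 1
0 != 1, so the rewrite changes behavior.
verdict: not equivalent; witness: a=-1, b=1


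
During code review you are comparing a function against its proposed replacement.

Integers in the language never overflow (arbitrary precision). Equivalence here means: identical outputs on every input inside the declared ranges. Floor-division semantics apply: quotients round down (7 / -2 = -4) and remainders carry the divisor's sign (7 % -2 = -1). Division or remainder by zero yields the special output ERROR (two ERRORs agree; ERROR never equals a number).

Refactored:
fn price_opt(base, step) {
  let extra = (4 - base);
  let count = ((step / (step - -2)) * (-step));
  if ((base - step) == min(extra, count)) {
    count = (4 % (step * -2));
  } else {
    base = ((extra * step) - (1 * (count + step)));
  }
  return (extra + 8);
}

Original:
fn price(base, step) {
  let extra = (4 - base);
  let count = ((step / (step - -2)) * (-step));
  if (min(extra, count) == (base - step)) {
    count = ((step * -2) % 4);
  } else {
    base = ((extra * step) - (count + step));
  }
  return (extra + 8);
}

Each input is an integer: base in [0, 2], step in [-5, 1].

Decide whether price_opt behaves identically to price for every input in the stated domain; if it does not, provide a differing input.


At base=0, step=0: price gives 12, price_opt gives ERROR.
verdict: not equivalent; witness: base=0, step=0


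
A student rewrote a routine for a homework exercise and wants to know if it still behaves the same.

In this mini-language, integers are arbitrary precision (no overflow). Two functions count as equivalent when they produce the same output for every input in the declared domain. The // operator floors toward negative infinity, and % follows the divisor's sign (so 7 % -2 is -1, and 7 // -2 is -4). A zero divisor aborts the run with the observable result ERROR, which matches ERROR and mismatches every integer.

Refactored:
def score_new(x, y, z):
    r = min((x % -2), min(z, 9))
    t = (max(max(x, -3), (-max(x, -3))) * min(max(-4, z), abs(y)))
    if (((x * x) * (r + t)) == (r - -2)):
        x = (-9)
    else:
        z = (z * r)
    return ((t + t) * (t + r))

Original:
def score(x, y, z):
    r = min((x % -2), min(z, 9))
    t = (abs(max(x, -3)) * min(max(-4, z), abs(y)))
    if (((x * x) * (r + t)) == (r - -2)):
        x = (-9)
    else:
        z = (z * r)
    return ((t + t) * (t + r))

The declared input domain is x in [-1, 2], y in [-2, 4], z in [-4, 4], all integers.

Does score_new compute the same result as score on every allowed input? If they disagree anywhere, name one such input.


The two are interchangeable: constant usage differs, and min/max/abs usage differs, and every declared input agrees.
As a probe, take x=0, y=3, z=-1: score runs r = -1; t = 0; (((x * x) * (r + t)) == (r - -2)) -> false; z = 1; return 0; score_new runs r = -1; t = 0; (((x * x) * (r + t)) == (r - -2)) -> false; z = 1; return 0; both end at 0.
Across all 252 domain points the two functions coincide.
verdict: equivalent


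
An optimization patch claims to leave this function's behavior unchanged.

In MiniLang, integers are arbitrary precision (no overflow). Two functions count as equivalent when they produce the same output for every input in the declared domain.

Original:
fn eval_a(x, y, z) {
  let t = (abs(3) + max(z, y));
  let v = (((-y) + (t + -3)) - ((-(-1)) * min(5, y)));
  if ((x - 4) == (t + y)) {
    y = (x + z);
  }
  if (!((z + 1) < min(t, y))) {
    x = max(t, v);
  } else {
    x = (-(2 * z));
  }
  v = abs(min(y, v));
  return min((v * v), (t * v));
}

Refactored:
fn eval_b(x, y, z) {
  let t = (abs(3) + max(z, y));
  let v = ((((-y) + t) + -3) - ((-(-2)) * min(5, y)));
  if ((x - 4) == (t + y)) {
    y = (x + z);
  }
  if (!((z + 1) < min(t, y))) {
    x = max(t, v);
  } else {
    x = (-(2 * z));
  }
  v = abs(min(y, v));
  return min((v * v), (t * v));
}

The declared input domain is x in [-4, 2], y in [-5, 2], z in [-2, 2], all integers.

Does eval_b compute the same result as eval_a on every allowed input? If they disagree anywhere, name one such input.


There is a counterexample at x=-4, y=1, z=-2: 1 on one side, 4 on the other.
eval_a: t=4, then v=-1, then ((x - 4) == (t + y)) is false, then (!((z + 1) < min(t, y))) is false, then x=4, then v=1, then returns 1
eval_b: t=4, then v=-2, then ((x - 4) == (t + y)) is false, then (!((z + 1) < min(t, y))) is false, then x=4, then v=2, then returns 4
verdict: not equivalent; witness: x=-4, y=1, z=-2


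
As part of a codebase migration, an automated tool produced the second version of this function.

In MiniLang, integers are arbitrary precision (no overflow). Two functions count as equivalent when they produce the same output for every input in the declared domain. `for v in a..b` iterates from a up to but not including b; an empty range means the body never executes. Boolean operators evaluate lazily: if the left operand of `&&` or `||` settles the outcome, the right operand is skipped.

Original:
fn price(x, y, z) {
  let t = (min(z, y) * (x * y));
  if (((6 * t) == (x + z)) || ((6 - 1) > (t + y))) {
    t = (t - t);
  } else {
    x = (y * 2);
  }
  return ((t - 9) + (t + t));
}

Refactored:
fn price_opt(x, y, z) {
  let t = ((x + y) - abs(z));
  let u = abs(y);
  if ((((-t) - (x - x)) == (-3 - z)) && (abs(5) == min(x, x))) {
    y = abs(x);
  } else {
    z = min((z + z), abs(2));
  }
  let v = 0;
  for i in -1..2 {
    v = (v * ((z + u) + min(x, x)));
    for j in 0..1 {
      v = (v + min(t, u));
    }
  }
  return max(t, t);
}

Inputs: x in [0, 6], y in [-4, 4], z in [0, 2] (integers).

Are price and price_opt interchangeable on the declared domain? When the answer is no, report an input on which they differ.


Not equivalent: x=0, y=-4, z=0 separates them (-9 vs -4).
price: t=0, then (((6 * t) == (x + z)) || ((6 - 1) > (t + y))) is true, then t=0, then returns -9
price_opt: t=-4, then u=4, then ((((-t) - (x - x)) == (-3 - z)) && (abs(5) == min(x, x))) is false, then z=0, then v=0, then (i=-1), then v=0, then (j=0), then v=-4, then (i=0), then v=-16, then (j=0), then v=-20, then (i=1), then v=-80, then (j=0), then v=-84, then returns -4
verdict: not equivalent; witness: x=0, y=-4, z=0


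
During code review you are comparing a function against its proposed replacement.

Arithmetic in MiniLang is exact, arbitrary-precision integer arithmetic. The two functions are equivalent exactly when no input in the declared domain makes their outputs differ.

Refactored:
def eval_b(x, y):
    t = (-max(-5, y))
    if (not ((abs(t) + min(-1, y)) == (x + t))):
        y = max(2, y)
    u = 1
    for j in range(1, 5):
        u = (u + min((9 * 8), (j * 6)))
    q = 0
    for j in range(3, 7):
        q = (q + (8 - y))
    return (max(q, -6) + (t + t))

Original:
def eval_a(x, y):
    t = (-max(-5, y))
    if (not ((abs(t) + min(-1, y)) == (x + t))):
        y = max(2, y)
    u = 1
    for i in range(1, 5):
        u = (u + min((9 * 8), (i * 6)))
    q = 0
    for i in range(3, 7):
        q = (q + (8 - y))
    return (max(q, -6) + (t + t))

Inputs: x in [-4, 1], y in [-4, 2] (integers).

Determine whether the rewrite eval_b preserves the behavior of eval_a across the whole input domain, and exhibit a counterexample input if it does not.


Behavior is preserved: although local variable names differ, the outputs never diverge.
As a probe, take x=-3, y=2: eval_a runs t=-2, then (not ((abs(t) + min(-1, y)) == (x + t))) is true, then y=2, then u=1, then (i=1), then u=7, then (i=2), then u=19, then (i=3), then u=37, then (i=4), then u=61, then q=0, then (i=3), then q=6, then (i=4), then q=12, then (i=5), then q=18, then (i=6), then q=24, then returns 20; eval_b runs t=-2, then (not ((abs(t) + min(-1, y)) == (x + t))) is true, then y=2, then u=1, then (j=1), then u=7, then (j=2), then u=19, then (j=3), then u=37, then (j=4), then u=61, then q=0, then (j=3), then q=6, then (j=4), then q=12, then (j=5), then q=18, then (j=6), then q=24, then returns 20; both end at 20.
Checked all 42 inputs in the declared domain: the outputs agree on every one.
verdict: equivalent


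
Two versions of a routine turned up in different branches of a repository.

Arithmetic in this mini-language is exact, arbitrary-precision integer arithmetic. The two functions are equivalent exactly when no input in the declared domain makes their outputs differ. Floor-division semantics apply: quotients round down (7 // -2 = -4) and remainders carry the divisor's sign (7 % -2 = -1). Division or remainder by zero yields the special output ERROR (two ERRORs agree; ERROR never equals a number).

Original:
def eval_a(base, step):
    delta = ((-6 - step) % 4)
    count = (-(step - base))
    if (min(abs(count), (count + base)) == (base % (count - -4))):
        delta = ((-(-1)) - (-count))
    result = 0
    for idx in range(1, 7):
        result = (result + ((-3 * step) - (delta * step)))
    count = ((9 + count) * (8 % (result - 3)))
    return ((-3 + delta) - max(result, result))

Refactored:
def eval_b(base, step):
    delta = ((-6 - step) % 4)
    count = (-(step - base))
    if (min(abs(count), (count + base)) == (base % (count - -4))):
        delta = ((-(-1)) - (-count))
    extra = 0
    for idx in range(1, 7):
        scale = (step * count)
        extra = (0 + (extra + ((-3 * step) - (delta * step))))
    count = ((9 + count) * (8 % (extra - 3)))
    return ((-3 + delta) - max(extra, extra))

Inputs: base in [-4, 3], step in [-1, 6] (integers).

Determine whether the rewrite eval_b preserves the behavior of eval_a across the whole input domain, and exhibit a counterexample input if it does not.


Although constant usage differs; also arithmetic usage differs; also local variable names differ; also statement counts differ, 64/64 inputs agree.
verdict: equivalent


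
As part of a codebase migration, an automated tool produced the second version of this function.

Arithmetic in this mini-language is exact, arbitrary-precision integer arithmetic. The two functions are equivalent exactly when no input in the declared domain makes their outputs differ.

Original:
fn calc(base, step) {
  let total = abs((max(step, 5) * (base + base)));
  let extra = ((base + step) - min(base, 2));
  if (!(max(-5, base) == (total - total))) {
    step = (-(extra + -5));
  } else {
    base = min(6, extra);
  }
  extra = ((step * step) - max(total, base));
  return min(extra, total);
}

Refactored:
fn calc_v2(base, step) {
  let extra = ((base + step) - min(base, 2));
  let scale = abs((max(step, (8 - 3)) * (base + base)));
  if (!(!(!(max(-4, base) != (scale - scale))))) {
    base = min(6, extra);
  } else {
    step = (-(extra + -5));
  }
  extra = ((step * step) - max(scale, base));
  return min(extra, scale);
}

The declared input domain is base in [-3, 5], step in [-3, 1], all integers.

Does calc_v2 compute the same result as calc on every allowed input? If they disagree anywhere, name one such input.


The edit looks behavioral (`-5` became `-4`), but over these ranges it never changes the outcome.
As a probe, take base=0, step=0: calc runs total=0, then extra=0, then (!(max(-5, base) == (total - total))) is false, then base=0, then extra=0, then returns 0; calc_v2 runs extra=0, then scale=0, then (!(!(!(max(-4, base) != (scale - scale))))) is true, then base=0, then extra=0, then returns 0; both end at 0.
Across all 45 domain points the two functions coincide.
verdict: equivalent


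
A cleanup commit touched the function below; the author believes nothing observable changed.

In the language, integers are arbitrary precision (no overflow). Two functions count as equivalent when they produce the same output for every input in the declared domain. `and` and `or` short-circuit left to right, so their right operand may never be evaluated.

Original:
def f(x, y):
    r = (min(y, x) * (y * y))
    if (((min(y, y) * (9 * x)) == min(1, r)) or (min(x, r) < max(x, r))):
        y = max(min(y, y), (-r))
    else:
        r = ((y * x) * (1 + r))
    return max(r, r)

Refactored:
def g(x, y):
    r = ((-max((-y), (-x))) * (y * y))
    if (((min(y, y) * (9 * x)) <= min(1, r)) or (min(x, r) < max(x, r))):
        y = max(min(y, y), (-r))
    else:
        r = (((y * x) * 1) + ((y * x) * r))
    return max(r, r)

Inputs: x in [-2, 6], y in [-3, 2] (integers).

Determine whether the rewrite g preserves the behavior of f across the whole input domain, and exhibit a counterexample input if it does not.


There is a counterexample at x=-2, y=1: 2 on one side, -2 on the other.
f: r=-2, then (((min(y, y) * (9 * x)) == min(1, r)) or (min(x, r) < max(x, r))) is false, then r=2, then returns 2
g: r=-2, then (((min(y, y) * (9 * x)) <= min(1, r)) or (min(x, r) < max(x, r))) is true, then y=2, then returns -2
verdict: not equivalent; witness: x=-2, y=1


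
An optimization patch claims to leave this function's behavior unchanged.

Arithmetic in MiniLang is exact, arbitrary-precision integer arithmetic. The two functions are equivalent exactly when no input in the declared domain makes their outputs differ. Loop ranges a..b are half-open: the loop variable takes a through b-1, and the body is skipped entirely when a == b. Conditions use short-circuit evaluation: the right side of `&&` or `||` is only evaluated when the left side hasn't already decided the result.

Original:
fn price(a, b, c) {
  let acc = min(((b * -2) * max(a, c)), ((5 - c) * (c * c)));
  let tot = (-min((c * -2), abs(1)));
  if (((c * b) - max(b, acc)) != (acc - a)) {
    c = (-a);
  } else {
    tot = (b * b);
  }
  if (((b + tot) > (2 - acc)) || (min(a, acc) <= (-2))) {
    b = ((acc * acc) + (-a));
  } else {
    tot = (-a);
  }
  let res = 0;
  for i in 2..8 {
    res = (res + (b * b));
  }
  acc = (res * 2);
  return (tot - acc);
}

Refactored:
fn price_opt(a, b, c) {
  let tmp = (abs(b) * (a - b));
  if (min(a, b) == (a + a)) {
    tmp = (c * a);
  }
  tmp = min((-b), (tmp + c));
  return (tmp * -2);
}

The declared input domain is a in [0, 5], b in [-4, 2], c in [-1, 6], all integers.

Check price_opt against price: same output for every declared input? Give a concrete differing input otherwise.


Take a=0, b=-4, c=-1.
price: acc := 0 | tot := -1 | (((c * b) - max(b, acc)) != (acc - a)): true | c := 0 | (((b + tot) > (2 - acc)) || (min(a, acc) <= (-2))): false | tot := 0 | res := 0 | iter i=2: | res := 16 | iter i=3: | res := 32 | iter i=4: | res := 48 | iter i=5: | res := 64 | iter i=6: | res := 80 | iter i=7: | res := 96 | acc := 192 | result -192
price_opt: tmp := 16 | (min(a, b) == (a + a)): false | tmp := 4 | result -8
-192 and -8 differ, so these are not the same function on this domain.
verdict: not equivalent; witness: a=0, b=-4, c=-1
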